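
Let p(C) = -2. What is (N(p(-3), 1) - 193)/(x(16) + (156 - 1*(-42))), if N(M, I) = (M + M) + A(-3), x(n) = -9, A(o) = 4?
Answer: -193/189 ≈ -1.0212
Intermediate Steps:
N(M, I) = 4 + 2*M (N(M, I) = (M + M) + 4 = 2*M + 4 = 4 + 2*M)
(N(p(-3), 1) - 193)/(x(16) + (156 - 1*(-42))) = ((4 + 2*(-2)) - 193)/(-9 + (156 - 1*(-42))) = ((4 - 4) - 193)/(-9 + (156 + 42)) = (0 - 193)/(-9 + 198) = -193/189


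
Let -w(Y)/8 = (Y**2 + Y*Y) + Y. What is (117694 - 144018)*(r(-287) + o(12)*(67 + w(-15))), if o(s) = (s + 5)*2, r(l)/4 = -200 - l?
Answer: 3045528856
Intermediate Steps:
r(l) = -800 - 4*l (r(l) = 4*(-200 - l) = -800 - 4*l)
w(Y) = -16*Y**2 - 8*Y (w(Y) = -8*((Y**2 + Y*Y) + Y) = -8*((Y**2 + Y**2) + Y) = -8*(2*Y**2 + Y) = -8*(Y + 2*Y**2) = -16*Y**2 - 8*Y)
o(s) = 10 + 2*s (o(s) = (5 + s)*2 = 10 + 2*s)
(117694 - 144018)*(r(-287) + o(12)*(67 + w(-15))) = (117694 - 144018)*((-800 - 4*(-287)) + (10 + 2*12)*(67 - 8*(-15)*(1 + 2*(-15)))) = -26324*((-800 + 1148) + (10 + 24)*(67 - 8*(-15)*(1 - 30))) = -26324*(348 + 34*(67 - 8*(-15)*(-29))) = -26324*(348 + 34*(67 - 3480)) = -26324*(348 + 34*(-3413)) = -26324*(348 - 116042) = -26324*(-115694) = 3045528856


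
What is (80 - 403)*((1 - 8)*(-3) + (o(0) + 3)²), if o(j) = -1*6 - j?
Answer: -9690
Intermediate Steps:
o(j) = -6 - j
(80 - 403)*((1 - 8)*(-3) + (o(0) + 3)²) = (80 - 403)*((1 - 8)*(-3) + ((-6 - 1*0) + 3)²) = -323*(-7*(-3) + ((-6 + 0) + 3)²) = -323*(21 + (-6 + 3)²) = -323*(21 + (-3)²) = -323*(21 + 9) = -323*30 = -9690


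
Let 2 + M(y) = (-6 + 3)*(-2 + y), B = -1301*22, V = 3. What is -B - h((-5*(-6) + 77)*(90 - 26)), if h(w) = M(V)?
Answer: 28627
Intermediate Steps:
B = -28622
M(y) = 4 - 3*y (M(y) = -2 + (-6 + 3)*(-2 + y) = -2 - 3*(-2 + y) = -2 + (6 - 3*y) = 4 - 3*y)
h(w) = -5 (h(w) = 4 - 3*3 = 4 - 9 = -5)
-B - h((-5*(-6) + 77)*(90 - 26)) = -1*(-28622) - 1*(-5) = 28622 + 5 = 28627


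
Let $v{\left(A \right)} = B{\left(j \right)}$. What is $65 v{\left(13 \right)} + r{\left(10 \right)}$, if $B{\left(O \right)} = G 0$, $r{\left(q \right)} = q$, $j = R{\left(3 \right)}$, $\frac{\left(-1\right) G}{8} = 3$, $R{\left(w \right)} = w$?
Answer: $10$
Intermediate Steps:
$G = -24$ ($G = \left(-8\right) 3 = -24$)
$j = 3$
$B{\left(O \right)} = 0$ ($B{\left(O \right)} = \left(-24\right) 0 = 0$)
$v{\left(A \right)} = 0$
$65 v{\left(13 \right)} + r{\left(10 \right)} = 65 \cdot 0 + 10 = 0 + 10 = 10$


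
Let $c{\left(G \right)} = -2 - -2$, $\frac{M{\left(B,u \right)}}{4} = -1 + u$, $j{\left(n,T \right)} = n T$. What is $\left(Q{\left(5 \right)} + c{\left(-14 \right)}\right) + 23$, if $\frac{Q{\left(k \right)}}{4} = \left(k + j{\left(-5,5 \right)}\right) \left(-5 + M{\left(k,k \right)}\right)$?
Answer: $-857$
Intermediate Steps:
$j{\left(n,T \right)} = T n$
$M{\left(B,u \right)} = -4 + 4 u$ ($M{\left(B,u \right)} = 4 \left(-1 + u\right) = -4 + 4 u$)
$Q{\left(k \right)} = 4 \left(-25 + k\right) \left(-9 + 4 k\right)$ ($Q{\left(k \right)} = 4 \left(k + 5 \left(-5\right)\right) \left(-5 + \left(-4 + 4 k\right)\right) = 4 \left(k - 25\right) \left(-9 + 4 k\right) = 4 \left(-25 + k\right) \left(-9 + 4 k\right)$)
$c{\left(G \right)} = 0$ ($c{\left(G \right)} = -2 + 2 = 0$)
$\left(Q{\left(5 \right)} + c{\left(-14 \right)}\right) + 23 = \left(\left(900 - 2180 + 16 \cdot 5^{2}\right) + 0\right) + 23 = \left(\left(900 - 2180 + 16 \cdot 25\right) + 0\right) + 23 = \left(\left(900 - 2180 + 400\right) + 0\right) + 23 = \left(-880 + 0\right) + 23 = -880 + 23 = -857$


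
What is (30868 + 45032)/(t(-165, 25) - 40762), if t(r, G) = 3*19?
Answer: -15180/8141 ≈ -1.8646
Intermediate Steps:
t(r, G) = 57
(30868 + 45032)/(t(-165, 25) - 40762) = (30868 + 45032)/(57 - 40762) = 75900/(-40705) = 75900*(-1/40705) = -15180/8141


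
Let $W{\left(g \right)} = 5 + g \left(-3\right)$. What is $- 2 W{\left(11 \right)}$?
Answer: $56$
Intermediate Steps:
$W{\left(g \right)} = 5 - 3 g$
$- 2 W{\left(11 \right)} = - 2 \left(5 - 33\right) = \left(-2\right) \left(-28\right) = 56$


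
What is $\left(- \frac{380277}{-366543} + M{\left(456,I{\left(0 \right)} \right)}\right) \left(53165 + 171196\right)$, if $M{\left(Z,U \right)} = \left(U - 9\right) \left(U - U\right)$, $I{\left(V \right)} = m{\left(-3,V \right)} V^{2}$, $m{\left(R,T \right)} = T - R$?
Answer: $\frac{9479925333}{40727} \approx 2.3277 \cdot 10^{5}$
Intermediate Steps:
$I{\left(V \right)} = V^{2} \left(3 + V\right)$ ($I{\left(V \right)} = \left(V - -3\right) V^{2} = \left(V + 3\right) V^{2} = \left(3 + V\right) V^{2} = V^{2} \left(3 + V\right)$)
$M{\left(Z,U \right)} = 0$ ($M{\left(Z,U \right)} = \left(-9 + U\right) 0 = 0$)
$\left(- \frac{380277}{-366543} + M{\left(456,I{\left(0 \right)} \right)}\right) \left(53165 + 171196\right) = \left(- \frac{380277}{-366543} + 0\right) \left(53165 + 171196\right) = \left(\left(-380277\right) \left(- \frac{1}{366543}\right) + 0\right) 224361 = \left(\frac{42253}{40727} + 0\right) 224361 = \frac{42253}{40727} \cdot 224361 = \frac{9479925333}{40727}$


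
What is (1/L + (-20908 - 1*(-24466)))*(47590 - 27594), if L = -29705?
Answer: 2113385018444/29705 ≈ 7.1146e+7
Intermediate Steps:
(1/L + (-20908 - 1*(-24466)))*(47590 - 27594) = (1/(-29705) + (-20908 - 1*(-24466)))*(47590 - 27594) = (-1/29705 + (-20908 + 24466))*19996 = (-1/29705 + 3558)*19996 = (105690389/29705)*19996 = 2113385018444/29705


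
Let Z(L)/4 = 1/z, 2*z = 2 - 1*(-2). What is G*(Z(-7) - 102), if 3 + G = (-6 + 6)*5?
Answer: 300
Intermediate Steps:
z = 2 (z = (2 - 1*(-2))/2 = (2 + 2)/2 = (1/2)*4 = 2)
G = -3 (G = -3 + (-6 + 6)*5 = -3 + 0*5 = -3 + 0 = -3)
Z(L) = 2 (Z(L) = 4/2 = 4*(1/2) = 2)
G*(Z(-7) - 102) = -3*(2 - 102) = -3*(-100) = 300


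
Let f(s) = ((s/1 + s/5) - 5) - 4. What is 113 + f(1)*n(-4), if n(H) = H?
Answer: 721/5 ≈ 144.20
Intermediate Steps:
f(s) = -9 + 6*s/5 (f(s) = ((s*1 + s*(⅕)) - 5) - 4 = ((s + s/5) - 5) - 4 = (6*s/5 - 5) - 4 = (-5 + 6*s/5) - 4 = -9 + 6*s/5)
113 + f(1)*n(-4) = 113 + (-9 + (6/5)*1)*(-4) = 113 + (-9 + 6/5)*(-4) = 113 - 39/5*(-4) = 113 + 156/5 = 721/5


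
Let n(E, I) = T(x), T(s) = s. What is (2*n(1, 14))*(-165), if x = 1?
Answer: -330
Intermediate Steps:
n(E, I) = 1
(2*n(1, 14))*(-165) = (2*1)*(-165) = 2*(-165) = -330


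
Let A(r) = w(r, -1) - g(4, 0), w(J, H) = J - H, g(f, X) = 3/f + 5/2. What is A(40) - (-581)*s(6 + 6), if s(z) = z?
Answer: 28039/4 ≈ 7009.8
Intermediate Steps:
g(f, X) = 5/2 + 3/f (g(f, X) = 3/f + 5*(½) = 3/f + 5/2 = 5/2 + 3/f)
A(r) = -9/4 + r (A(r) = (r - 1*(-1)) - (5/2 + 3/4) = (r + 1) - (5/2 + 3*(¼)) = (1 + r) - (5/2 + ¾) = (1 + r) - 1*13/4 = (1 + r) - 13/4 = -9/4 + r)
A(40) - (-581)*s(6 + 6) = (-9/4 + 40) - (-581)*(6 + 6) = 151/4 - (-581)*12 = 151/4 - 1*(-6972) = 151/4 + 6972 = 28039/4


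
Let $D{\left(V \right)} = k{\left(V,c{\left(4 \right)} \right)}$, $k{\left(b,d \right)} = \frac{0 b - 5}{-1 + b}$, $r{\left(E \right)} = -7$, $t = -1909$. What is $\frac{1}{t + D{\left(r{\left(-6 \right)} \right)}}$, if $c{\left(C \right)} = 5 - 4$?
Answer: $- \frac{8}{15267} \approx -0.00052401$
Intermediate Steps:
$c{\left(C \right)} = 1$ ($c{\left(C \right)} = 5 - 4 = 1$)
$k{\left(b,d \right)} = - \frac{5}{-1 + b}$ ($k{\left(b,d \right)} = \frac{0 - 5}{-1 + b} = - \frac{5}{-1 + b}$)
$D{\left(V \right)} = - \frac{5}{-1 + V}$
$\frac{1}{t + D{\left(r{\left(-6 \right)} \right)}} = \frac{1}{-1909 - \frac{5}{-1 - 7}} = \frac{1}{-1909 - \frac{5}{-8}} = \frac{1}{-1909 - - \frac{5}{8}} = \frac{1}{-1909 + \frac{5}{8}} = \frac{1}{- \frac{15267}{8}} = - \frac{8}{15267}$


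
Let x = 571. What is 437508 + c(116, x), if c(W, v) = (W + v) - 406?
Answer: 437789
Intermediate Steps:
c(W, v) = -406 + W + v
437508 + c(116, x) = 437508 + (-406 + 116 + 571) = 437508 + 281 = 437789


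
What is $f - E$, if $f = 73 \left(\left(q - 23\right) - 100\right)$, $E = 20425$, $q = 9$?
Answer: $-28747$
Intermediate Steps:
$f = -8322$ ($f = 73 \left(\left(9 - 23\right) - 100\right) = 73 \left(-14 - 100\right) = 73 \left(-114\right) = -8322$)
$f - E = -8322 - 20425 = -28747$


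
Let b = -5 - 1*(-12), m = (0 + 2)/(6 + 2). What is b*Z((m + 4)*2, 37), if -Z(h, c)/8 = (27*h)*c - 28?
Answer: -473956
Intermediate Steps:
m = 1/4 (m = 2/8 = 2*(1/8) = 1/4 ≈ 0.25000)
b = 7 (b = -5 + 12 = 7)
Z(h, c) = 224 - 216*c*h (Z(h, c) = -8*((27*h)*c - 28) = -8*(27*c*h - 28) = -8*(-28 + 27*c*h) = 224 - 216*c*h)
b*Z((m + 4)*2, 37) = 7*(224 - 216*37*(1/4 + 4)*2) = 7*(224 - 216*37*(17/4)*2) = 7*(224 - 216*37*17/2) = 7*(224 - 67932) = 7*(-67708) = -473956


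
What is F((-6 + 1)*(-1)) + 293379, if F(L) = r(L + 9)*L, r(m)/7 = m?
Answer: 293869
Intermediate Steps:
r(m) = 7*m
F(L) = L*(63 + 7*L) (F(L) = (7*(L + 9))*L = (7*(9 + L))*L = (63 + 7*L)*L = L*(63 + 7*L))
F((-6 + 1)*(-1)) + 293379 = 7*((-6 + 1)*(-1))*(9 + (-6 + 1)*(-1)) + 293379 = 7*(-5*(-1))*(9 - 5*(-1)) + 293379 = 7*5*(9 + 5) + 293379 = 7*5*14 + 293379 = 490 + 293379 = 293869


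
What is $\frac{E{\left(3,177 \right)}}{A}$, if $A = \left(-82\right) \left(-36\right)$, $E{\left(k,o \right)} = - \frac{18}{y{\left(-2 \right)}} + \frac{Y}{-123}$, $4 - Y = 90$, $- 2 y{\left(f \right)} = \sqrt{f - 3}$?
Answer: $\frac{43}{181548} - \frac{i \sqrt{5}}{410} \approx 0.00023685 - 0.0054538 i$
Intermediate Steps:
$y{\left(f \right)} = - \frac{\sqrt{-3 + f}}{2}$ ($y{\left(f \right)} = - \frac{\sqrt{f - 3}}{2} = - \frac{\sqrt{-3 + f}}{2}$)
$Y = -86$ ($Y = 4 - 90 = -86$)
$E{\left(k,o \right)} = \frac{86}{123} - \frac{36 i \sqrt{5}}{5}$ ($E{\left(k,o \right)} = - \frac{18}{\left(- \frac{1}{2}\right) \sqrt{-3 - 2}} - \frac{86}{-123} = - \frac{18}{\left(- \frac{1}{2}\right) \sqrt{-5}} - - \frac{86}{123} = - \frac{18}{\left(- \frac{1}{2}\right) i \sqrt{5}} + \frac{86}{123} = - 18 \frac{2 i \sqrt{5}}{5} + \frac{86}{123} = - \frac{36 i \sqrt{5}}{5} + \frac{86}{123} = \frac{86}{123} - \frac{36 i \sqrt{5}}{5}$)
$A = 2952$
$\frac{E{\left(3,177 \right)}}{A} = \frac{\frac{86}{123} - \frac{36 i \sqrt{5}}{5}}{2952} = \left(\frac{86}{123} - \frac{36 i \sqrt{5}}{5}\right) \frac{1}{2952} = \frac{43}{181548} - \frac{i \sqrt{5}}{410}$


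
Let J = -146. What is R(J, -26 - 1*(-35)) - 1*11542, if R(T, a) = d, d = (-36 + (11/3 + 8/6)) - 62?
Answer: -11635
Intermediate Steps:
d = -93 (d = (-36 + (11*(⅓) + 8*(⅙))) - 62 = (-36 + (11/3 + 4/3)) - 62 = (-36 + 5) - 62 = -31 - 62 = -93)
R(T, a) = -93
R(J, -26 - 1*(-35)) - 1*11542 = -93 - 1*11542 = -93 - 11542 = -11635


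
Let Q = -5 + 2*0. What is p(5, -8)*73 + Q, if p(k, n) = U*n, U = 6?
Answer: -3509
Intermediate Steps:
p(k, n) = 6*n
Q = -5 (Q = -5 + 0 = -5)
p(5, -8)*73 + Q = (6*(-8))*73 - 5 = -48*73 - 5 = -3504 - 5 = -3509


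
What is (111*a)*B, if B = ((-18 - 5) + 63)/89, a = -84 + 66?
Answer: -79920/89 ≈ -897.98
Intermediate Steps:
a = -18
B = 40/89 (B = (-23 + 63)*(1/89) = 40*(1/89) = 40/89 ≈ 0.44944)
(111*a)*B = (111*(-18))*(40/89) = -1998*40/89 = -79920/89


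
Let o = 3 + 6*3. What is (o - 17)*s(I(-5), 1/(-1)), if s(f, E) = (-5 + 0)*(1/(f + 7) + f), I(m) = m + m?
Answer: 620/3 ≈ 206.67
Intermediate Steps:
I(m) = 2*m
o = 21 (o = 3 + 18 = 21)
s(f, E) = -5*f - 5/(7 + f) (s(f, E) = -5*(1/(7 + f) + f) = -5*(f + 1/(7 + f)) = -5*f - 5/(7 + f))
(o - 17)*s(I(-5), 1/(-1)) = (21 - 17)*(5*(-1 - (2*(-5))² - 14*(-5))/(7 + 2*(-5))) = 4*(5*(-1 - 1*(-10)² - 7*(-10))/(7 - 10)) = 4*(5*(-1 - 1*100 + 70)/(-3)) = 4*(5*(-⅓)*(-1 - 100 + 70)) = 4*(5*(-⅓)*(-31)) = 4*(155/3) = 620/3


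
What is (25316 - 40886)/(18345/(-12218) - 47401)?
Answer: 190234260/579163763 ≈ 0.32846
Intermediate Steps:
(25316 - 40886)/(18345/(-12218) - 47401) = -15570/(18345*(-1/12218) - 47401) = -15570/(-18345/12218 - 47401) = -15570/(-579163763/12218) = -15570*(-12218/579163763) = 190234260/579163763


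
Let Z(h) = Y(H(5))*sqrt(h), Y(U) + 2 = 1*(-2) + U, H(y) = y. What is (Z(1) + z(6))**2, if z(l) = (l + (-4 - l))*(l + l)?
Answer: 2209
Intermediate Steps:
z(l) = -8*l
Y(U) = -4 + U (Y(U) = -2 + (1*(-2) + U) = -2 + (-2 + U) = -4 + U)
Z(h) = sqrt(h) (Z(h) = (-4 + 5)*sqrt(h) = 1*sqrt(h) = sqrt(h))
(Z(1) + z(6))**2 = (sqrt(1) - 8*6)**2 = (1 - 48)**2 = (-47)**2 = 2209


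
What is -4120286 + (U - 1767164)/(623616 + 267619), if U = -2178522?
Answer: -3672147038896/891235 ≈ -4.1203e+6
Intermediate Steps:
-4120286 + (U - 1767164)/(623616 + 267619) = -4120286 + (-2178522 - 1767164)/(623616 + 267619) = -4120286 - 3945686/891235 = -3672147038896/891235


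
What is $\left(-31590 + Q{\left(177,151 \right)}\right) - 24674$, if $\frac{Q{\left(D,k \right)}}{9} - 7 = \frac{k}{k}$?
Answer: $-56192$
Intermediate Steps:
$Q{\left(D,k \right)} = 72$ ($Q{\left(D,k \right)} = 63 + 9 \frac{k}{k} = 63 + 9 \cdot 1 = 63 + 9 = 72$)
$\left(-31590 + Q{\left(177,151 \right)}\right) - 24674 = \left(-31590 + 72\right) - 24674 = -31518 - 24674 = -56192$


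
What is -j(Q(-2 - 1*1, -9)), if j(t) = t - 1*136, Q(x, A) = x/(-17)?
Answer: 2309/17 ≈ 135.82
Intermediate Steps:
Q(x, A) = -x/17 (Q(x, A) = x*(-1/17) = -x/17)
j(t) = -136 + t (j(t) = t - 136 = -136 + t)
-j(Q(-2 - 1*1, -9)) = -(-136 - (-2 - 1*1)/17) = -(-136 - (-2 - 1)/17) = -(-136 - 1/17*(-3)) = -(-136 + 3/17) = -1*(-2309/17) = 2309/17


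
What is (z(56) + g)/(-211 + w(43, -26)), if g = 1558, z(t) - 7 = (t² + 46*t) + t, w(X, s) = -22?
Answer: -7333/233 ≈ -31.472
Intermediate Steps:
z(t) = 7 + t² + 47*t (z(t) = 7 + ((t² + 46*t) + t) = 7 + (t² + 47*t) = 7 + t² + 47*t)
(z(56) + g)/(-211 + w(43, -26)) = ((7 + 56² + 47*56) + 1558)/(-211 - 22) = ((7 + 3136 + 2632) + 1558)/(-233) = (5775 + 1558)*(-1/233) = 7333*(-1/233) = -7333/233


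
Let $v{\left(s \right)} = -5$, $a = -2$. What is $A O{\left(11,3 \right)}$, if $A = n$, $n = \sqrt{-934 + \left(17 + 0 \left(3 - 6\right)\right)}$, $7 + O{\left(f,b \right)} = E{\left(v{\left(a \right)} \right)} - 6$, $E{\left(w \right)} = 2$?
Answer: $- 11 i \sqrt{917} \approx - 333.1 i$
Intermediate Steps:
$O{\left(f,b \right)} = -11$ ($O{\left(f,b \right)} = -7 + \left(2 - 6\right) = -7 - 4 = -11$)
$n = i \sqrt{917}$ ($n = \sqrt{-934 + \left(17 + 0 \left(3 - 6\right)\right)} = \sqrt{-934 + \left(17 + 0 \left(-3\right)\right)} = \sqrt{-934 + \left(17 + 0\right)} = \sqrt{-934 + 17} = \sqrt{-917} = i \sqrt{917} \approx 30.282 i$)
$A = i \sqrt{917} \approx 30.282 i$
$A O{\left(11,3 \right)} = i \sqrt{917} \left(-11\right) = - 11 i \sqrt{917}$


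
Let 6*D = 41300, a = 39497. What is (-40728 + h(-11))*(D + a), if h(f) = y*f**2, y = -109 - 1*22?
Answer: -7872458639/3 ≈ -2.6242e+9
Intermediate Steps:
y = -131 (y = -109 - 22 = -131)
D = 20650/3 (D = (1/6)*41300 = 20650/3 ≈ 6883.3)
h(f) = -131*f**2
(-40728 + h(-11))*(D + a) = (-40728 - 131*(-11)**2)*(20650/3 + 39497) = (-40728 - 131*121)*(139141/3) = (-40728 - 15851)*(139141/3) = -56579*139141/3 = -7872458639/3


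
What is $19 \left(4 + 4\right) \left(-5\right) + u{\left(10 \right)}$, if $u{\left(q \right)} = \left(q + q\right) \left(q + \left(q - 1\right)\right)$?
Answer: $-380$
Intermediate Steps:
$u{\left(q \right)} = 2 q \left(-1 + 2 q\right)$ ($u{\left(q \right)} = 2 q \left(q + \left(-1 + q\right)\right) = 2 q \left(-1 + 2 q\right)$)
$19 \left(4 + 4\right) \left(-5\right) + u{\left(10 \right)} = 19 \left(4 + 4\right) \left(-5\right) + 2 \cdot 10 \left(-1 + 2 \cdot 10\right) = 19 \cdot 8 \left(-5\right) + 2 \cdot 10 \left(-1 + 20\right) = 19 \left(-40\right) + 2 \cdot 10 \cdot 19 = -760 + 380 = -380$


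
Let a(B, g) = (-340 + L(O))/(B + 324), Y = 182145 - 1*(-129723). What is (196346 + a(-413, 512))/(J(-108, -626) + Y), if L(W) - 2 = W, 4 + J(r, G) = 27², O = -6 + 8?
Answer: 17475130/27820777 ≈ 0.62813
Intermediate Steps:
O = 2
J(r, G) = 725 (J(r, G) = -4 + 27² = -4 + 729 = 725)
L(W) = 2 + W
Y = 311868 (Y = 182145 + 129723 = 311868)
a(B, g) = -336/(324 + B) (a(B, g) = (-340 + (2 + 2))/(B + 324) = (-340 + 4)/(324 + B) = -336/(324 + B))
(196346 + a(-413, 512))/(J(-108, -626) + Y) = (196346 - 336/(324 - 413))/(725 + 311868) = (196346 - 336/(-89))/312593 = (196346 - 336*(-1/89))*(1/312593) = (196346 + 336/89)*(1/312593) = (17475130/89)*(1/312593) = 17475130/27820777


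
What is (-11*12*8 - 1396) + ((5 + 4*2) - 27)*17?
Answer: -2690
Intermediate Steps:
(-11*12*8 - 1396) + ((5 + 4*2) - 27)*17 = (-132*8 - 1396) + ((5 + 8) - 27)*17 = (-1056 - 1396) + (13 - 27)*17 = -2452 - 14*17 = -2452 - 238 = -2690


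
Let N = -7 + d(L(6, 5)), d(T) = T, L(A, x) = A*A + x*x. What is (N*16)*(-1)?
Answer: -864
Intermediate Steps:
L(A, x) = A**2 + x**2
N = 54 (N = -7 + (6**2 + 5**2) = -7 + (36 + 25) = -7 + 61 = 54)
(N*16)*(-1) = (54*16)*(-1) = 864*(-1) = -864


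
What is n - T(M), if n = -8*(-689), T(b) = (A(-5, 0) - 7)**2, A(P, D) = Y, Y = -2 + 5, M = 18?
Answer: 5496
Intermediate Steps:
Y = 3
A(P, D) = 3
T(b) = 16 (T(b) = (3 - 7)**2 = (-4)**2 = 16)
n = 5512
n - T(M) = 5512 - 1*16 = 5512 - 16 = 5496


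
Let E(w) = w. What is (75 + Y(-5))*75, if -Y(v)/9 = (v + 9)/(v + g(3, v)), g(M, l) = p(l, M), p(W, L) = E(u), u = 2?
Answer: 6525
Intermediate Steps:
p(W, L) = 2
g(M, l) = 2
Y(v) = -9*(9 + v)/(2 + v) (Y(v) = -9*(v + 9)/(v + 2) = -9*(9 + v)/(2 + v))
(75 + Y(-5))*75 = (75 + 9*(-9 - 1*(-5))/(2 - 5))*75 = (75 + 9*(-9 + 5)/(-3))*75 = (75 + 9*(-1/3)*(-4))*75 = (75 + 12)*75 = 87*75 = 6525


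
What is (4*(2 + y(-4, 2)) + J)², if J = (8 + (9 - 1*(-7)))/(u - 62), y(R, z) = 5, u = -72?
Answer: 3474496/4489 ≈ 774.00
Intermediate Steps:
J = -12/67 (J = (8 + (9 - 1*(-7)))/(-72 - 62) = (8 + (9 + 7))/(-134) = (8 + 16)*(-1/134) = 24*(-1/134) = -12/67 ≈ -0.17910)
(4*(2 + y(-4, 2)) + J)² = (4*(2 + 5) - 12/67)² = (4*7 - 12/67)² = (28 - 12/67)² = (1864/67)² = 3474496/4489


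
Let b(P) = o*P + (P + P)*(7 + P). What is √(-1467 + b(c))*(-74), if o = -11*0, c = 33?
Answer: -74*√1173 ≈ -2534.4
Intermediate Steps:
o = 0
b(P) = 2*P*(7 + P) (b(P) = 0*P + (P + P)*(7 + P) = 0 + (2*P)*(7 + P) = 0 + 2*P*(7 + P) = 2*P*(7 + P))
√(-1467 + b(c))*(-74) = √(-1467 + 2*33*(7 + 33))*(-74) = √(-1467 + 2*33*40)*(-74) = √(-1467 + 2640)*(-74) = √1173*(-74) = -74*√1173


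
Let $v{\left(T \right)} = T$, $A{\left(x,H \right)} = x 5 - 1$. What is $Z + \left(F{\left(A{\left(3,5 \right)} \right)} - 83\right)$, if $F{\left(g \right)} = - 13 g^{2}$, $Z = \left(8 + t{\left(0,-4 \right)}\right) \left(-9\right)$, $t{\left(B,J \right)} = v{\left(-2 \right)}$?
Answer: $-2685$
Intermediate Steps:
$A{\left(x,H \right)} = -1 + 5 x$ ($A{\left(x,H \right)} = 5 x - 1 = -1 + 5 x$)
$t{\left(B,J \right)} = -2$
$Z = -54$ ($Z = \left(8 - 2\right) \left(-9\right) = 6 \left(-9\right) = -54$)
$Z + \left(F{\left(A{\left(3,5 \right)} \right)} - 83\right) = -54 - \left(83 + 13 \left(-1 + 5 \cdot 3\right)^{2}\right) = -54 - \left(83 + 13 \left(-1 + 15\right)^{2}\right) = -54 - \left(83 + 13 \cdot 14^{2}\right) = -54 - 2631 = -2685$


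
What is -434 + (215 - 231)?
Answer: -450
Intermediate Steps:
-434 + (215 - 231) = -434 - 16 = -450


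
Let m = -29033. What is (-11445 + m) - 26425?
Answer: -66903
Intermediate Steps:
(-11445 + m) - 26425 = (-11445 - 29033) - 26425 = -40478 - 26425 = -66903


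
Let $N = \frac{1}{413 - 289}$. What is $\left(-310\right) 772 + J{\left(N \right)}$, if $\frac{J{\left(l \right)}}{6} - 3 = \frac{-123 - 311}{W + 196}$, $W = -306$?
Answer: $- \frac{13160308}{55} \approx -2.3928 \cdot 10^{5}$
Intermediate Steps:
$N = \frac{1}{124} \approx 0.0080645$
$J{\left(l \right)} = \frac{2292}{55}$ ($J{\left(l \right)} = 18 + 6 \frac{-123 - 311}{-306 + 196} = 18 + 6 \left(- \frac{434}{-110}\right) = 18 + 6 \left(\left(-434\right) \left(- \frac{1}{110}\right)\right) = 18 + 6 \cdot \frac{217}{55} = 18 + \frac{1302}{55} = \frac{2292}{55}$)
$\left(-310\right) 772 + J{\left(N \right)} = \left(-310\right) 772 + \frac{2292}{55} = -239320 + \frac{2292}{55} = - \frac{13160308}{55}$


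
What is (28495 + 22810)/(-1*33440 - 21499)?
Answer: -51305/54939 ≈ -0.93385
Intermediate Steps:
(28495 + 22810)/(-1*33440 - 21499) = 51305/(-33440 - 21499) = 51305/(-54939) = 51305*(-1/54939) = -51305/54939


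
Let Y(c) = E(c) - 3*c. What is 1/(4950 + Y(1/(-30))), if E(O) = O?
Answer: 15/74251 ≈ 0.00020202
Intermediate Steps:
Y(c) = -2*c (Y(c) = c - 3*c = -2*c)
1/(4950 + Y(1/(-30))) = 1/(4950 - 2/(-30)) = 1/(4950 - 2*(-1/30)) = 1/(4950 + 1/15) = 1/(74251/15) = 15/74251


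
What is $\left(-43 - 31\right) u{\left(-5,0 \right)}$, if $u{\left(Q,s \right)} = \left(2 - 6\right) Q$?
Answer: $-1480$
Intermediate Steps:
$u{\left(Q,s \right)} = - 4 Q$ ($u{\left(Q,s \right)} = \left(2 - 6\right) Q = - 4 Q$)
$\left(-43 - 31\right) u{\left(-5,0 \right)} = \left(-43 - 31\right) \left(\left(-4\right) \left(-5\right)\right) = \left(-74\right) 20 = -1480$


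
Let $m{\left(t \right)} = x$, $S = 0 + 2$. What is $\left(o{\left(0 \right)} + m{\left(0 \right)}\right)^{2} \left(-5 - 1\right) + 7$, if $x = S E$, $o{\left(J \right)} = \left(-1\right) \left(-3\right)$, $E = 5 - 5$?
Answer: $-47$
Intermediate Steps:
$S = 2$
$E = 0$ ($E = 5 - 5 = 0$)
$o{\left(J \right)} = 3$
$x = 0$ ($x = 2 \cdot 0 = 0$)
$m{\left(t \right)} = 0$
$\left(o{\left(0 \right)} + m{\left(0 \right)}\right)^{2} \left(-5 - 1\right) + 7 = \left(3 + 0\right)^{2} \left(-5 - 1\right) + 7 = 3^{2} \left(-5 - 1\right) + 7 = 9 \left(-6\right) + 7 = -54 + 7 = -47$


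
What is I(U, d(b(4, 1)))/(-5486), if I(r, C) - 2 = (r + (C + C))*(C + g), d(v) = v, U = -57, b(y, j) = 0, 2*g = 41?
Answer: 2333/10972 ≈ 0.21263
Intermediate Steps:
g = 41/2 (g = (1/2)*41 = 41/2 ≈ 20.500)
I(r, C) = 2 + (41/2 + C)*(r + 2*C) (I(r, C) = 2 + (r + (C + C))*(C + 41/2) = 2 + (r + 2*C)*(41/2 + C) = 2 + (41/2 + C)*(r + 2*C))
I(U, d(b(4, 1)))/(-5486) = (2 + 2*0**2 + 41*0 + (41/2)*(-57) + 0*(-57))/(-5486) = (2 + 2*0 + 0 - 2337/2 + 0)*(-1/5486) = (2 + 0 + 0 - 2337/2 + 0)*(-1/5486) = -2333/2*(-1/5486) = 2333/10972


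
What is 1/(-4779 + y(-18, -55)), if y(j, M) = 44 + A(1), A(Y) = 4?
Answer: -1/4731 ≈ -0.00021137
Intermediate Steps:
y(j, M) = 48 (y(j, M) = 44 + 4 = 48)
1/(-4779 + y(-18, -55)) = 1/(-4779 + 48) = 1/(-4731) = -1/4731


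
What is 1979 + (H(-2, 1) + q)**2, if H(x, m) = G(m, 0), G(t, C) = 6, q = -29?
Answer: 2508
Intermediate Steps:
H(x, m) = 6
1979 + (H(-2, 1) + q)**2 = 1979 + (6 - 29)**2 = 1979 + (-23)**2 = 1979 + 529 = 2508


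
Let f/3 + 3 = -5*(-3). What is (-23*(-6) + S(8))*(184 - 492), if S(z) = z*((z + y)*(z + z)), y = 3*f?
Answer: -4615688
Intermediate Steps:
f = 36 (f = -9 + 3*(-5*(-3)) = -9 + 3*15 = -9 + 45 = 36)
y = 108 (y = 3*36 = 108)
S(z) = 2*z**2*(108 + z) (S(z) = z*((z + 108)*(z + z)) = z*((108 + z)*(2*z)) = z*(2*z*(108 + z)) = 2*z**2*(108 + z))
(-23*(-6) + S(8))*(184 - 492) = (-23*(-6) + 2*8**2*(108 + 8))*(184 - 492) = (138 + 2*64*116)*(-308) = (138 + 14848)*(-308) = 14986*(-308) = -4615688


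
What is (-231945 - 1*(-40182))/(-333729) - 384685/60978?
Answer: -1178658749/205556838 ≈ -5.7340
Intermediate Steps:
(-231945 - 1*(-40182))/(-333729) - 384685/60978 = (-231945 + 40182)*(-1/333729) - 384685*1/60978 = -191763*(-1/333729) - 384685/60978 = 1937/3371 - 384685/60978 = -1178658749/205556838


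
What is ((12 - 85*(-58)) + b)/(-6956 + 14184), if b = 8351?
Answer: 13293/7228 ≈ 1.8391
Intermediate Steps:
((12 - 85*(-58)) + b)/(-6956 + 14184) = ((12 - 85*(-58)) + 8351)/(-6956 + 14184) = ((12 + 4930) + 8351)/7228 = (4942 + 8351)*(1/7228) = 13293*(1/7228) = 13293/7228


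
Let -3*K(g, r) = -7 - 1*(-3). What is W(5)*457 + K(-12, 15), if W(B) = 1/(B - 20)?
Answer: -437/15 ≈ -29.133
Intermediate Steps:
K(g, r) = 4/3 (K(g, r) = -(-7 - 1*(-3))/3 = -(-7 + 3)/3 = -1/3*(-4) = 4/3)
W(B) = 1/(-20 + B)
W(5)*457 + K(-12, 15) = 457/(-20 + 5) + 4/3 = 457/(-15) + 4/3 = -1/15*457 + 4/3 = -457/15 + 4/3 = -437/15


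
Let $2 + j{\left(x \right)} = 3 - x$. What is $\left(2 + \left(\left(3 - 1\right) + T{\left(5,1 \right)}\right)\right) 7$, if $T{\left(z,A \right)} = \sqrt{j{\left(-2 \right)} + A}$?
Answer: $42$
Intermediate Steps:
$j{\left(x \right)} = 1 - x$ ($j{\left(x \right)} = -2 - \left(-3 + x\right) = 1 - x$)
$T{\left(z,A \right)} = \sqrt{3 + A}$ ($T{\left(z,A \right)} = \sqrt{\left(1 - -2\right) + A} = \sqrt{\left(1 + 2\right) + A} = \sqrt{3 + A}$)
$\left(2 + \left(\left(3 - 1\right) + T{\left(5,1 \right)}\right)\right) 7 = \left(2 + \left(\left(3 - 1\right) + \sqrt{3 + 1}\right)\right) 7 = \left(2 + \left(2 + \sqrt{4}\right)\right) 7 = \left(2 + \left(2 + 2\right)\right) 7 = \left(2 + 4\right) 7 = 6 \cdot 7 = 42$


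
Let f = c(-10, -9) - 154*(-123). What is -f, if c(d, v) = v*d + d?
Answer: -19022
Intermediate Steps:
c(d, v) = d + d*v (c(d, v) = d*v + d = d + d*v)
f = 19022 (f = -10*(1 - 9) - 154*(-123) = -10*(-8) + 18942 = 80 + 18942 = 19022)
-f = -1*19022 = -19022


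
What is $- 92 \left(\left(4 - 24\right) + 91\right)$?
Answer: $-6532$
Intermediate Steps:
$- 92 \left(\left(4 - 24\right) + 91\right) = - 92 \left(-20 + 91\right) = \left(-92\right) 71 = -6532$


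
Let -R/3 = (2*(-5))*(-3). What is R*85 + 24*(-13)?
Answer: -7962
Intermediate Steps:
R = -90 (R = -3*2*(-5)*(-3) = -(-30)*(-3) = -3*30 = -90)
R*85 + 24*(-13) = -90*85 + 24*(-13) = -7650 - 312 = -7962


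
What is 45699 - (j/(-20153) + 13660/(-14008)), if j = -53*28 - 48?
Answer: 3225307215825/70575806 ≈ 45700.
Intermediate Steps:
j = -1532 (j = -1484 - 48 = -1532)
45699 - (j/(-20153) + 13660/(-14008)) = 45699 - (-1532/(-20153) + 13660/(-14008)) = 45699 - (-1532*(-1/20153) + 13660*(-1/14008)) = 45699 - (1532/20153 - 3415/3502) = 45699 - 1*(-63457431/70575806) = 45699 + 63457431/70575806 = 3225307215825/70575806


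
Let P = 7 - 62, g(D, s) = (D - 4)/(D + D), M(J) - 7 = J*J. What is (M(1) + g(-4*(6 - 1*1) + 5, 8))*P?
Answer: -2849/6 ≈ -474.83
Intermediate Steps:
M(J) = 7 + J**2 (M(J) = 7 + J*J = 7 + J**2)
g(D, s) = (-4 + D)/(2*D) (g(D, s) = (-4 + D)/((2*D)) = (-4 + D)*(1/(2*D)) = (-4 + D)/(2*D))
P = -55
(M(1) + g(-4*(6 - 1*1) + 5, 8))*P = ((7 + 1**2) + (-4 + (-4*(6 - 1*1) + 5))/(2*(-4*(6 - 1*1) + 5)))*(-55) = ((7 + 1) + (-4 + (-4*(6 - 1) + 5))/(2*(-4*(6 - 1) + 5)))*(-55) = (8 + (-4 + (-4*5 + 5))/(2*(-4*5 + 5)))*(-55) = (8 + (-4 + (-20 + 5))/(2*(-20 + 5)))*(-55) = (8 + (1/2)*(-4 - 15)/(-15))*(-55) = (8 + (1/2)*(-1/15)*(-19))*(-55) = (8 + 19/30)*(-55) = (259/30)*(-55) = -2849/6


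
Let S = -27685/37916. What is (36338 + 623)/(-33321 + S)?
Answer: -1401413276/1263426721 ≈ -1.1092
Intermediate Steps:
S = -27685/37916 (S = -27685*1/37916 = -27685/37916 ≈ -0.73017)
(36338 + 623)/(-33321 + S) = (36338 + 623)/(-33321 - 27685/37916) = 36961/(-1263426721/37916) = 36961*(-37916/1263426721) = -1401413276/1263426721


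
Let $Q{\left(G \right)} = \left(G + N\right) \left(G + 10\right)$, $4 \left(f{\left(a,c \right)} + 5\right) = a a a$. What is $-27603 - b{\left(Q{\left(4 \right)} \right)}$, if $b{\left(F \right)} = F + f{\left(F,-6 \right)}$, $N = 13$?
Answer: $-3398154$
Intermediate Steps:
$f{\left(a,c \right)} = -5 + \frac{a^{3}}{4}$ ($f{\left(a,c \right)} = -5 + \frac{a a a}{4} = -5 + \frac{a^{2} a}{4} = -5 + \frac{a^{3}}{4}$)
$Q{\left(G \right)} = \left(10 + G\right) \left(13 + G\right)$ ($Q{\left(G \right)} = \left(G + 13\right) \left(G + 10\right) = \left(13 + G\right) \left(10 + G\right) = \left(10 + G\right) \left(13 + G\right)$)
$b{\left(F \right)} = -5 + F + \frac{F^{3}}{4}$ ($b{\left(F \right)} = F + \left(-5 + \frac{F^{3}}{4}\right) = -5 + F + \frac{F^{3}}{4}$)
$-27603 - b{\left(Q{\left(4 \right)} \right)} = -27603 - \left(-5 + \left(130 + 4^{2} + 23 \cdot 4\right) + \frac{\left(130 + 4^{2} + 23 \cdot 4\right)^{3}}{4}\right) = -27603 - \left(-5 + \left(130 + 16 + 92\right) + \frac{\left(130 + 16 + 92\right)^{3}}{4}\right) = -27603 - \left(-5 + 238 + \frac{238^{3}}{4}\right) = -27603 - \left(-5 + 238 + \frac{1}{4} \cdot 13481272\right) = -27603 - \left(-5 + 238 + 3370318\right) = -27603 - 3370551 = -3398154$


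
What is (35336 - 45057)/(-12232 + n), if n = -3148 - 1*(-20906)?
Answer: -9721/5526 ≈ -1.7591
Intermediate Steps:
n = 17758 (n = -3148 + 20906 = 17758)
(35336 - 45057)/(-12232 + n) = (35336 - 45057)/(-12232 + 17758) = -9721/5526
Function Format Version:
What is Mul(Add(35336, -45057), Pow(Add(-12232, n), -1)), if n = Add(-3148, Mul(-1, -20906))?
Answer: Rational(-9721, 5526) ≈ -1.7591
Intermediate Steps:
n = 17758 (n = Add(-3148, 20906) = 17758)
Mul(Add(35336, -45057), Pow(Add(-12232, n), -1)) = Mul(Add(35336, -45057), Pow(Add(-12232, 17758), -1)) = Mul(-9721, Pow(5526, -1)) = Mul(-9721, Rational(1, 5526)) = Rational(-9721, 5526)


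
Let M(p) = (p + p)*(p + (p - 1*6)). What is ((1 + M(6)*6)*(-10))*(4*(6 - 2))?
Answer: -69280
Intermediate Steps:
M(p) = 2*p*(-6 + 2*p) (M(p) = (2*p)*(p + (p - 6)) = (2*p)*(p + (-6 + p)) = (2*p)*(-6 + 2*p) = 2*p*(-6 + 2*p))
((1 + M(6)*6)*(-10))*(4*(6 - 2)) = ((1 + (4*6*(-3 + 6))*6)*(-10))*(4*(6 - 2)) = ((1 + (4*6*3)*6)*(-10))*(4*4) = ((1 + 72*6)*(-10))*16 = ((1 + 432)*(-10))*16 = (433*(-10))*16 = -4330*16 = -69280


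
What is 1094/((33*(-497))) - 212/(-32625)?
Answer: -10738246/178360875 ≈ -0.060205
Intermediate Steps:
1094/((33*(-497))) - 212/(-32625) = 1094/(-16401) - 212*(-1/32625) = 1094*(-1/16401) + 212/32625 = -1094/16401 + 212/32625 = -10738246/178360875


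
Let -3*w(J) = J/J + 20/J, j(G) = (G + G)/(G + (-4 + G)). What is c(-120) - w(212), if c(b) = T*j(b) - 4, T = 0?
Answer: -578/159 ≈ -3.6352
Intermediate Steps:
j(G) = 2*G/(-4 + 2*G) (j(G) = (2*G)/(-4 + 2*G) = 2*G/(-4 + 2*G))
w(J) = -⅓ - 20/(3*J) (w(J) = -(J/J + 20/J)/3 = -(1 + 20/J)/3 = -⅓ - 20/(3*J))
c(b) = -4 (c(b) = 0*(b/(-2 + b)) - 4 = 0 - 4 = -4)
c(-120) - w(212) = -4 - (-20 - 1*212)/(3*212) = -4 - (-20 - 212)/(3*212) = -4 - (-232)/(3*212) = -4 - 1*(-58/159) = -4 + 58/159 = -578/159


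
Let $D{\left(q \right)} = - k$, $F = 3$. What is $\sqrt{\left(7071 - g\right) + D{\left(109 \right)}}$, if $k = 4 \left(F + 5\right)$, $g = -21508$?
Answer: $\sqrt{28547} \approx 168.96$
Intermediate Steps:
$k = 32$ ($k = 4 \left(3 + 5\right) = 4 \cdot 8 = 32$)
$D{\left(q \right)} = -32$ ($D{\left(q \right)} = \left(-1\right) 32 = -32$)
$\sqrt{\left(7071 - g\right) + D{\left(109 \right)}} = \sqrt{\left(7071 - -21508\right) - 32} = \sqrt{\left(7071 + 21508\right) - 32} = \sqrt{28579 - 32} = \sqrt{28547}$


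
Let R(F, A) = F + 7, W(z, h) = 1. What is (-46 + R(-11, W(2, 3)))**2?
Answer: 2500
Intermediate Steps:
R(F, A) = 7 + F
(-46 + R(-11, W(2, 3)))**2 = (-46 + (7 - 11))**2 = (-46 - 4)**2 = (-50)**2 = 2500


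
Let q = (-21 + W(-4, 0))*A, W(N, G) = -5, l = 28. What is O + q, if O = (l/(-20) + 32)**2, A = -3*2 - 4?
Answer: 29909/25 ≈ 1196.4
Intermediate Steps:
A = -10 (A = -6 - 4 = -10)
O = 23409/25 (O = (28/(-20) + 32)**2 = (28*(-1/20) + 32)**2 = (-7/5 + 32)**2 = (153/5)**2 = 23409/25 ≈ 936.36)
q = 260 (q = (-21 - 5)*(-10) = -26*(-10) = 260)
O + q = 23409/25 + 260 = 29909/25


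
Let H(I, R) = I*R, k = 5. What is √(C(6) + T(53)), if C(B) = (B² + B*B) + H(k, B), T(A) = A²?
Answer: √2911 ≈ 53.954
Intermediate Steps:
C(B) = 2*B² + 5*B (C(B) = (B² + B*B) + 5*B = (B² + B²) + 5*B = 2*B² + 5*B)
√(C(6) + T(53)) = √(6*(5 + 2*6) + 53²) = √(6*(5 + 12) + 2809) = √(6*17 + 2809) = √(102 + 2809) = √2911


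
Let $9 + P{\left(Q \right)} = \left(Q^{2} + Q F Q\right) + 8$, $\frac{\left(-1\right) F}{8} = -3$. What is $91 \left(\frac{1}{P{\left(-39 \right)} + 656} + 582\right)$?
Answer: $\frac{2048570251}{38680} \approx 52962.0$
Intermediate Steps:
$F = 24$ ($F = \left(-8\right) \left(-3\right) = 24$)
$P{\left(Q \right)} = -1 + 25 Q^{2}$ ($P{\left(Q \right)} = -9 + \left(\left(Q^{2} + Q 24 Q\right) + 8\right) = -9 + \left(\left(Q^{2} + 24 Q Q\right) + 8\right) = -9 + \left(\left(Q^{2} + 24 Q^{2}\right) + 8\right) = -9 + \left(25 Q^{2} + 8\right) = -9 + \left(8 + 25 Q^{2}\right) = -1 + 25 Q^{2}$)
$91 \left(\frac{1}{P{\left(-39 \right)} + 656} + 582\right) = 91 \left(\frac{1}{\left(-1 + 25 \left(-39\right)^{2}\right) + 656} + 582\right) = 91 \left(\frac{1}{\left(-1 + 25 \cdot 1521\right) + 656} + 582\right) = 91 \left(\frac{1}{\left(-1 + 38025\right) + 656} + 582\right) = 91 \left(\frac{1}{38024 + 656} + 582\right) = 91 \left(\frac{1}{38680} + 582\right) = 91 \cdot \frac{22511761}{38680} = \frac{2048570251}{38680}$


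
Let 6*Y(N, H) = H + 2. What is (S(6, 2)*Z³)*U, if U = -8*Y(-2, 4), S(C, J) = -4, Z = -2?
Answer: -256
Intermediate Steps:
Y(N, H) = ⅓ + H/6 (Y(N, H) = (H + 2)/6 = (2 + H)/6 = ⅓ + H/6)
U = -8 (U = -8*(⅓ + (⅙)*4) = -8*(⅓ + ⅔) = -8*1 = -8)
(S(6, 2)*Z³)*U = -4*(-2)³*(-8) = -4*(-8)*(-8) = 32*(-8) = -256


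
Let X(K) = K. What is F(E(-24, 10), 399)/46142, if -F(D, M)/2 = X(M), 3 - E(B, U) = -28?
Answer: -399/23071 ≈ -0.017294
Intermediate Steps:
E(B, U) = 31 (E(B, U) = 3 - 1*(-28) = 3 + 28 = 31)
F(D, M) = -2*M
F(E(-24, 10), 399)/46142 = -2*399/46142 = -798*1/46142 = -399/23071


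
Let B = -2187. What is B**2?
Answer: 4782969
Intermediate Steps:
B**2 = (-2187)**2 = 4782969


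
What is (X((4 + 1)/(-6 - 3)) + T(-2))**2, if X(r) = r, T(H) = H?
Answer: 529/81 ≈ 6.5309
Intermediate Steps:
(X((4 + 1)/(-6 - 3)) + T(-2))**2 = ((4 + 1)/(-6 - 3) - 2)**2 = (5/(-9) - 2)**2 = (5*(-1/9) - 2)**2 = (-5/9 - 2)**2 = (-23/9)**2 = 529/81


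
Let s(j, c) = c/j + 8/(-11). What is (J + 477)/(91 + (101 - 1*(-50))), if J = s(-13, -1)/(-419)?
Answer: 14290251/7249957 ≈ 1.9711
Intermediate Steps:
s(j, c) = -8/11 + c/j (s(j, c) = c/j + 8*(-1/11) = c/j - 8/11 = -8/11 + c/j)
J = 93/59917 (J = (-8/11 - 1/(-13))/(-419) = (-8/11 - 1*(-1/13))*(-1/419) = (-8/11 + 1/13)*(-1/419) = -93/143*(-1/419) = 93/59917 ≈ 0.0015521)
(J + 477)/(91 + (101 - 1*(-50))) = (93/59917 + 477)/(91 + (101 - 1*(-50))) = 28580502/(59917*(91 + (101 + 50))) = 28580502/(59917*(91 + 151)) = (28580502/59917)/242 = (28580502/59917)*(1/242) = 14290251/7249957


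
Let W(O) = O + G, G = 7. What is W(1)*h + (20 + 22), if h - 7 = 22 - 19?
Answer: 122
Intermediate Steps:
h = 10 (h = 7 + (22 - 19) = 7 + 3 = 10)
W(O) = 7 + O (W(O) = O + 7 = 7 + O)
W(1)*h + (20 + 22) = (7 + 1)*10 + (20 + 22) = 8*10 + 42 = 80 + 42 = 122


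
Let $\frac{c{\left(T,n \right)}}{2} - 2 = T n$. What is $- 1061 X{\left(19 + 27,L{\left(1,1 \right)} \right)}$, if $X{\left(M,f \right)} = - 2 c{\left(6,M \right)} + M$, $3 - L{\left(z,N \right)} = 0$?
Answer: $1131026$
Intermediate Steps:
$c{\left(T,n \right)} = 4 + 2 T n$
$L{\left(z,N \right)} = 3$ ($L{\left(z,N \right)} = 3 - 0 = 3 + 0 = 3$)
$X{\left(M,f \right)} = -8 - 23 M$ ($X{\left(M,f \right)} = - 2 \left(4 + 2 \cdot 6 M\right) + M = - 2 \left(4 + 12 M\right) + M = \left(-8 - 24 M\right) + M = -8 - 23 M$)
$- 1061 X{\left(19 + 27,L{\left(1,1 \right)} \right)} = - 1061 \left(-8 - 23 \left(19 + 27\right)\right) = - 1061 \left(-8 - 1058\right) = \left(-1061\right) \left(-1066\right) = 1131026$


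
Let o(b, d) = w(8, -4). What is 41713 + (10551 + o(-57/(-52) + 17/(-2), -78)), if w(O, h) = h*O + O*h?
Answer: 52200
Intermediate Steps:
w(O, h) = 2*O*h (w(O, h) = O*h + O*h = 2*O*h)
o(b, d) = -64 (o(b, d) = 2*8*(-4) = -64)
41713 + (10551 + o(-57/(-52) + 17/(-2), -78)) = 41713 + (10551 - 64) = 41713 + 10487 = 52200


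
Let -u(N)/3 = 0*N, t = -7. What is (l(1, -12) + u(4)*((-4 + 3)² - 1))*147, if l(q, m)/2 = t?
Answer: -2058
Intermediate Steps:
u(N) = 0 (u(N) = -0*N = -3*0 = 0)
l(q, m) = -14 (l(q, m) = 2*(-7) = -14)
(l(1, -12) + u(4)*((-4 + 3)² - 1))*147 = (-14 + 0*((-4 + 3)² - 1))*147 = (-14 + 0*((-1)² - 1))*147 = (-14 + 0*(1 - 1))*147 = (-14 + 0*0)*147 = (-14 + 0)*147 = -14*147 = -2058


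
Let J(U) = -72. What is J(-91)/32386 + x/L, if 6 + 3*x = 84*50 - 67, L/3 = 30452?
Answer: 56962063/4437983124 ≈ 0.012835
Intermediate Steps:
L = 91356 (L = 3*30452 = 91356)
x = 4127/3 (x = -2 + (84*50 - 67)/3 = -2 + (4200 - 67)/3 = -2 + (⅓)*4133 = -2 + 4133/3 = 4127/3 ≈ 1375.7)
J(-91)/32386 + x/L = -72/32386 + (4127/3)/91356 = -72*1/32386 + (4127/3)*(1/91356) = -36/16193 + 4127/274068 = 56962063/4437983124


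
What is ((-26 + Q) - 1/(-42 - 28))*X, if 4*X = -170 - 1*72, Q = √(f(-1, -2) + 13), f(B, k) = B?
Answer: 220099/140 - 121*√3 ≈ 1362.6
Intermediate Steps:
Q = 2*√3 (Q = √(-1 + 13) = √12 = 2*√3 ≈ 3.4641)
X = -121/2 (X = (-170 - 1*72)/4 = (-170 - 72)/4 = (¼)*(-242) = -121/2 ≈ -60.500)
((-26 + Q) - 1/(-42 - 28))*X = ((-26 + 2*√3) - 1/(-42 - 28))*(-121/2) = ((-26 + 2*√3) - 1/(-70))*(-121/2) = ((-26 + 2*√3) - 1*(-1/70))*(-121/2) = ((-26 + 2*√3) + 1/70)*(-121/2) = (-1819/70 + 2*√3)*(-121/2) = 220099/140 - 121*√3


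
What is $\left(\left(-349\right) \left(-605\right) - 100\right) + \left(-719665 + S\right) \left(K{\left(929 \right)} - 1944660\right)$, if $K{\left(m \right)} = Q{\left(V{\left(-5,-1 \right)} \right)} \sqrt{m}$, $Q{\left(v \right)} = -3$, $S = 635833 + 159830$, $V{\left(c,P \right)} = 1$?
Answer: $-147790059635 - 227994 \sqrt{929} \approx -1.478 \cdot 10^{11}$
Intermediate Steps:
$S = 795663$
$K{\left(m \right)} = - 3 \sqrt{m}$
$\left(\left(-349\right) \left(-605\right) - 100\right) + \left(-719665 + S\right) \left(K{\left(929 \right)} - 1944660\right) = \left(\left(-349\right) \left(-605\right) - 100\right) + \left(-719665 + 795663\right) \left(- 3 \sqrt{929} - 1944660\right) = \left(211145 - 100\right) + 75998 \left(-1944660 - 3 \sqrt{929}\right) = 211045 - \left(147790270680 + 227994 \sqrt{929}\right) = -147790059635 - 227994 \sqrt{929}$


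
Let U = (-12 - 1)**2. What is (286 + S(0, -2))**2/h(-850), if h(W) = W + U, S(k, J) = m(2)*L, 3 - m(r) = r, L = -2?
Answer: -80656/681 ≈ -118.44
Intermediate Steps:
U = 169 (U = (-13)**2 = 169)
m(r) = 3 - r
S(k, J) = -2 (S(k, J) = (3 - 1*2)*(-2) = (3 - 2)*(-2) = 1*(-2) = -2)
h(W) = 169 + W (h(W) = W + 169 = 169 + W)
(286 + S(0, -2))**2/h(-850) = (286 - 2)**2/(169 - 850) = 284**2/(-681) = 80656*(-1/681) = -80656/681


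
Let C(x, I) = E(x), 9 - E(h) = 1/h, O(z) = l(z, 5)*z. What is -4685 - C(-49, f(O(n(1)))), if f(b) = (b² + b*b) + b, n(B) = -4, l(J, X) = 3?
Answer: -230007/49 ≈ -4694.0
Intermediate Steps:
O(z) = 3*z
E(h) = 9 - 1/h
f(b) = b + 2*b² (f(b) = (b² + b²) + b = 2*b² + b = b + 2*b²)
C(x, I) = 9 - 1/x
-4685 - C(-49, f(O(n(1)))) = -4685 - (9 - 1/(-49)) = -4685 - (9 - 1*(-1/49)) = -4685 - (9 + 1/49) = -4685 - 1*442/49 = -4685 - 442/49 = -230007/49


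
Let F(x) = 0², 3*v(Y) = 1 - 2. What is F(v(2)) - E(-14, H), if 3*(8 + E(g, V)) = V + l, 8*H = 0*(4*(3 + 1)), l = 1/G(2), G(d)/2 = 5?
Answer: 239/30 ≈ 7.9667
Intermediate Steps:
G(d) = 10 (G(d) = 2*5 = 10)
l = ⅒ (l = 1/10 = ⅒ ≈ 0.10000)
v(Y) = -⅓ (v(Y) = (1 - 2)/3 = (⅓)*(-1) = -⅓)
F(x) = 0
H = 0 (H = (0*(4*(3 + 1)))/8 = (0*(4*4))/8 = (0*16)/8 = (⅛)*0 = 0)
E(g, V) = -239/30 + V/3 (E(g, V) = -8 + (V + ⅒)/3 = -8 + (⅒ + V)/3 = -8 + (1/30 + V/3) = -239/30 + V/3)
F(v(2)) - E(-14, H) = 0 - (-239/30 + (⅓)*0) = 0 - (-239/30 + 0) = 0 - 1*(-239/30) = 0 + 239/30 = 239/30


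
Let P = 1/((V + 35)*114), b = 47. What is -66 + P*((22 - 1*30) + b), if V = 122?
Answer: -393743/5966 ≈ -65.998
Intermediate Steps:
P = 1/17898 (P = 1/((122 + 35)*114) = (1/114)/157 = (1/157)*(1/114) = 1/17898 ≈ 5.5872e-5)
-66 + P*((22 - 1*30) + b) = -66 + ((22 - 1*30) + 47)/17898 = -66 + ((22 - 30) + 47)/17898 = -66 + (-8 + 47)/17898 = -66 + (1/17898)*39 = -66 + 13/5966 = -393743/5966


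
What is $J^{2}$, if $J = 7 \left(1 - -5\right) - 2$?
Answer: $1600$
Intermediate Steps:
$J = 40$ ($J = 7 \left(1 + 5\right) - 2 = 7 \cdot 6 - 2 = 42 - 2 = 40$)
$J^{2} = 40^{2} = 1600$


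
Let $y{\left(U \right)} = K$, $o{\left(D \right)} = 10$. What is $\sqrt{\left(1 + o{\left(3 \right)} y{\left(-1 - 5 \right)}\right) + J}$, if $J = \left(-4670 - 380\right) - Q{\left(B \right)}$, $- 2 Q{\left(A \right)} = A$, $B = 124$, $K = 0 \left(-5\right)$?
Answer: $i \sqrt{4987} \approx 70.619 i$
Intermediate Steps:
$K = 0$
$Q{\left(A \right)} = - \frac{A}{2}$
$y{\left(U \right)} = 0$
$J = -4988$ ($J = \left(-4670 - 380\right) - \left(- \frac{1}{2}\right) 124 = \left(-4670 - 380\right) - -62 = -5050 + 62 = -4988$)
$\sqrt{\left(1 + o{\left(3 \right)} y{\left(-1 - 5 \right)}\right) + J} = \sqrt{\left(1 + 10 \cdot 0\right) - 4988} = \sqrt{\left(1 + 0\right) - 4988} = \sqrt{1 - 4988} = \sqrt{-4987} = i \sqrt{4987}$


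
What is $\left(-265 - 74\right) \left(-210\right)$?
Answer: $71190$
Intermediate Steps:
$\left(-265 - 74\right) \left(-210\right) = \left(-339\right) \left(-210\right) = 71190$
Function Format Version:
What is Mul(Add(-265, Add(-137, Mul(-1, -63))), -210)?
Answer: 71190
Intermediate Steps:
Mul(Add(-265, Add(-137, Mul(-1, -63))), -210) = Mul(Add(-265, Add(-137, 63)), -210) = Mul(Add(-265, -74), -210) = Mul(-339, -210) = 71190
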